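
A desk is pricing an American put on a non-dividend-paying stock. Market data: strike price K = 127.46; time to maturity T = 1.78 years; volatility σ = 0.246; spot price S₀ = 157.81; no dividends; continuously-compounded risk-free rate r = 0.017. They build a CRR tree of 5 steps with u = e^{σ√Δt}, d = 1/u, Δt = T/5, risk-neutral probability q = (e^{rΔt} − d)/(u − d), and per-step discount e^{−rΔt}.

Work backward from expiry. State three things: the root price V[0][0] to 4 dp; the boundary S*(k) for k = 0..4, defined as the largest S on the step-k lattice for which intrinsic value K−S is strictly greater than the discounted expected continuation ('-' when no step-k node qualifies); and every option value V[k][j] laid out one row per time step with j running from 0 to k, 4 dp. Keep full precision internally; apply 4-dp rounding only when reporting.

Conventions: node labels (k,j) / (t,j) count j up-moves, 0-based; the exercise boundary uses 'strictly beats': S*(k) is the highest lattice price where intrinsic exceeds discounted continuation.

Δt=0.35600, u=1.15810, d=0.86349, q=0.48398, disc=e^(-rΔt)=0.99397
k=5 terminal: V=max(K-S,0) → 51.7051 25.8585 0.0000 0.0000 0.0000 0.0000
k=4: j=0 S=87.7315 intr=39.7285 cont=38.9594 V=39.7285[EX]; j=1 S=117.6644 intr=9.7956 cont=13.2631 V=13.2631[hold]; j=2 S=157.8100 intr=0.0000 cont=0.0000 V=0.0000[hold]; j=3 S=211.6528 intr=0.0000 cont=0.0000 V=0.0000[hold]; j=4 S=283.8661 intr=0.0000 cont=0.0000 V=0.0000[hold]  S*(4)=87.7315
k=3: j=0 S=101.6015 intr=25.8585 cont=26.7574 V=26.7574[hold]; j=1 S=136.2667 intr=0.0000 cont=6.8028 V=6.8028[hold]; j=2 S=182.7592 intr=0.0000 cont=0.0000 V=0.0000[hold]; j=3 S=245.1144 intr=0.0000 cont=0.0000 V=0.0000[hold]  S*(3)=-
k=2: j=0 S=117.6644 intr=9.7956 cont=16.9967 V=16.9967[hold]; j=1 S=157.8100 intr=0.0000 cont=3.4892 V=3.4892[hold]; j=2 S=211.6528 intr=0.0000 cont=0.0000 V=0.0000[hold]  S*(2)=-
k=1: j=0 S=136.2667 intr=0.0000 cont=10.3963 V=10.3963[hold]; j=1 S=182.7592 intr=0.0000 cont=1.7897 V=1.7897[hold]  S*(1)=-
k=0: j=0 S=157.8100 intr=0.0000 cont=6.1933 V=6.1933[hold]  S*(0)=-

price = 6.1933
boundary = - - - - 87.7315
tree:
6.1933
10.3963 1.7897
16.9967 3.4892 0.0000
26.7574 6.8028 0.0000 0.0000
39.7285 13.2631 0.0000 0.0000 0.0000
51.7051 25.8585 0.0000 0.0000 0.0000 0.0000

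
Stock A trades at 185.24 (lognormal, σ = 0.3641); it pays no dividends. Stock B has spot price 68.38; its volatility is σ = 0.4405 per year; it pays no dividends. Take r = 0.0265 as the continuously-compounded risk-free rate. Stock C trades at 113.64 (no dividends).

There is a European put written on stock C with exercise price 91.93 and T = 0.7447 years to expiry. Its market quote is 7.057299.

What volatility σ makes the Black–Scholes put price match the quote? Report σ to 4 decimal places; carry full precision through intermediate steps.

sigma = 0.4660

At σ = 0.4660 the Black–Scholes value reproduces the quote:
σ√T = 0.466·√0.7447 = 0.402139
d₁ = (ln(S/K) + (r+σ²/2)T) / (σ√T) = (ln(113.64/91.93) + (0.0265+0.466²/2)·0.7447) / 0.402139 = (0.212008 + 0.100593) / 0.402139 = 0.777344
d₂ = d₁ − σ√T = 0.777344 − 0.402139 = 0.375205
e^{−rT} = 0.980459
N(−d₁) = 0.218478,  N(−d₂) = 0.353754
V = K·e^{−rT}·N(−d₂) − S·N(−d₁) = 31.885122 − 24.827823 = 7.057299 (matching the quote); vega is positive throughout, so no other σ reproduces this price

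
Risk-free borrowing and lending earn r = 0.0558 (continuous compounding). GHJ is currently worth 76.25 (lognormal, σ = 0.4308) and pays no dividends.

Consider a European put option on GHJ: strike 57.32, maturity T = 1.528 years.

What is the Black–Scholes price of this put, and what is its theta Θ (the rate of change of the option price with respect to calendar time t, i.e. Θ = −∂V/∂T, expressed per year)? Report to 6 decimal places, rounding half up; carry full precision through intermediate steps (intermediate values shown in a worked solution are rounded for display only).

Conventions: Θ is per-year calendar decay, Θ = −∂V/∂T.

σ√T = 0.4308·√1.528 = 0.532522
d₁ = (ln(S/K) + (r+σ²/2)T) / (σ√T) = (ln(76.25/57.32) + (0.0558+0.4308²/2)·1.528) / 0.532522 = (0.285368 + 0.227052) / 0.532522 = 0.962252
d₂ = d₁ − σ√T = 0.962252 − 0.532522 = 0.429730
e^{−rT} = 0.918271
N(−d₁) = 0.167962,  N(−d₂) = 0.333696
Put price V = K·e^{−rT}·N(−d₂) − S·N(−d₁) = 17.564197 − 12.807073 = 4.757124
φ(d₁) = (1/√(2π))·e^{−d₁²/2} = 0.251100
Θ = −S·φ(d₁)·σ/(2√T) + r·K·e^{−rT}·N(−d₂) = −3.336347 + 0.980082 = -2.356265

price = 4.757124
Θ = -2.356265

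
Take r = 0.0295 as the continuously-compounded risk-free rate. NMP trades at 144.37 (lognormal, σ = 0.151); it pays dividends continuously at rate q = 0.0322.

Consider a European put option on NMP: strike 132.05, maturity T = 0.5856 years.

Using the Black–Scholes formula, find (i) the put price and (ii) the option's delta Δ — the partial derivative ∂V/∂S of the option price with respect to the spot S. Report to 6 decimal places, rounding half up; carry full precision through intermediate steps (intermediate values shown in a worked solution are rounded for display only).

σ√T = 0.151·√0.5856 = 0.115552
d₁ = (ln(S/K) + (r−q+σ²/2)T) / (σ√T) = (ln(144.37/132.05) + (0.0295−0.0322+0.151²/2)·0.5856) / 0.115552 = (0.089199 + 0.005095) / 0.115552 = 0.816029
d₂ = d₁ − σ√T = 0.816029 − 0.115552 = 0.700477
e^{−rT} = 0.982873
e^{−qT} = 0.981320
N(−d₁) = 0.207242,  N(−d₂) = 0.241815
Put price V = K·e^{−rT}·N(−d₂) − S·e^{−qT}·N(−d₁) = 31.384735 − 29.360596 = 2.024138
Δ = −e^{−qT}·N(−d₁) = -0.203370

price = 2.024138
Δ = -0.203370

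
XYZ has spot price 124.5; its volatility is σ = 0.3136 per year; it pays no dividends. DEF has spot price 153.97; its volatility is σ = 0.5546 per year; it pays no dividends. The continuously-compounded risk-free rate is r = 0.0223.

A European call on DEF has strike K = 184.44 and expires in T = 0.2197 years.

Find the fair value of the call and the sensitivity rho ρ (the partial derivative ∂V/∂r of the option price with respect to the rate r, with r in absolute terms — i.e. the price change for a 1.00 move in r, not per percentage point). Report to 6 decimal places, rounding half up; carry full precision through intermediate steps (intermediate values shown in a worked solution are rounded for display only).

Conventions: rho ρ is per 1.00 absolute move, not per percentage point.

σ√T = 0.5546·√0.2197 = 0.259953
d₁ = (ln(S/K) + (r+σ²/2)T) / (σ√T) = (ln(153.97/184.44) + (0.0223+0.5546²/2)·0.2197) / 0.259953 = (-0.180566 + 0.038687) / 0.259953 = -0.545788
d₂ = d₁ − σ√T = -0.545788 − 0.259953 = -0.805741
e^{−rT} = 0.995113
N(d₁) = 0.292606,  N(d₂) = 0.210196
Call price V = S·N(d₁) − K·e^{−rT}·N(d₂) = 45.052504 − 38.579076 = 6.473428
ρ = K·T·e^{−rT}·N(d₂) = 8.475823

price = 6.473428
ρ = 8.475823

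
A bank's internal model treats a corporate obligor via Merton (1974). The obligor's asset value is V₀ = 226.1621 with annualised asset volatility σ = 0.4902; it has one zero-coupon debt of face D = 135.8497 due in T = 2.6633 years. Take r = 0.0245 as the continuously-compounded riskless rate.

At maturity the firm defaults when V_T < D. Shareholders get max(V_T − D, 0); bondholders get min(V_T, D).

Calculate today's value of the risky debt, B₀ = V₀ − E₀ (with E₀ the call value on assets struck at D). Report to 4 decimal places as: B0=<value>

Equity is a call on the firm's assets struck at D = 135.8497:
d₁ = [ln(V₀/D) + (r + σ²/2)T] / (σ√T)
   = [ln(226.1621/135.8497) + (0.0245 + 0.5·0.4902²)·2.6633] / (0.4902·√2.6633)
   = [0.509703 + 0.385241] / 0.799988 = 1.118697
d₂ = d₁ − σ√T = 1.118697 − 0.799988 = 0.318709
N(d₁) = 0.868365,  N(d₂) = 0.625026,  e^(−rT) = 0.936832
E₀ = V₀·N(d₁) − D·e^(−rT)·N(d₂)
   = 226.1621·0.868365 − 135.8497·0.936832·0.625026 = 116.845193
B₀ = V₀ − E₀ = 226.1621 − 116.845193 = 109.316907

B0=109.3169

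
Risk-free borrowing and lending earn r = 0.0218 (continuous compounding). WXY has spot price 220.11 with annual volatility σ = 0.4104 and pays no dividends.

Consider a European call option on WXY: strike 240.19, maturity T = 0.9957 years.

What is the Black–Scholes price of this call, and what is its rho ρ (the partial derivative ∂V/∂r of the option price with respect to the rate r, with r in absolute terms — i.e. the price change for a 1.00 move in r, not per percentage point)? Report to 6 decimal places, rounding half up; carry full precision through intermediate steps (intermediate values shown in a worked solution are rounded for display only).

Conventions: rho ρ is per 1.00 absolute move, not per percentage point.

σ√T = 0.4104·√0.9957 = 0.409517
d₁ = (ln(S/K) + (r+σ²/2)T) / (σ√T) = (ln(220.11/240.19) + (0.0218+0.4104²/2)·0.9957) / 0.409517 = (-0.087303 + 0.105558) / 0.409517 = 0.044578
d₂ = d₁ − σ√T = 0.044578 − 0.409517 = -0.364939
e^{−rT} = 0.978528
N(d₁) = 0.517778,  N(d₂) = 0.357579
Call price V = S·N(d₁) − K·e^{−rT}·N(d₂) = 113.968136 − 84.042592 = 29.925544
ρ = K·T·e^{−rT}·N(d₂) = 83.681209

price = 29.925544
ρ = 83.681209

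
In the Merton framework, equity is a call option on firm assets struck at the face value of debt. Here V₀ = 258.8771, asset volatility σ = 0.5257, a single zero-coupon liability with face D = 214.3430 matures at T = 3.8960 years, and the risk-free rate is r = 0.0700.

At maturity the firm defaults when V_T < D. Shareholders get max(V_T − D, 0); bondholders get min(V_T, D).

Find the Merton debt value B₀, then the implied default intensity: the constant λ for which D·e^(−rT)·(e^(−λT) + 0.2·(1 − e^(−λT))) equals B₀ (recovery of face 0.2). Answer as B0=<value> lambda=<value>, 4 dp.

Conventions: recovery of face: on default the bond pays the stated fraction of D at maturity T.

Equity is a call on the firm's assets struck at D = 214.3430:
d₁ = [ln(V₀/D) + (r + σ²/2)T] / (σ√T)
   = [ln(258.8771/214.3430) + (0.0700 + 0.5·0.5257²)·3.8960] / (0.5257·√3.8960)
   = [0.188776 + 0.811070] / 1.037642 = 0.963575
d₂ = d₁ − σ√T = 0.963575 − 1.037642 = -0.074066
N(d₁) = 0.832371,  N(d₂) = 0.470479,  e^(−rT) = 0.761306
E₀ = V₀·N(d₁) − D·e^(−rT)·N(d₂)
   = 258.8771·0.832371 − 214.3430·0.761306·0.470479 = 138.708673
B₀ = V₀ − E₀ = 258.8771 − 138.708673 = 120.168427
e^(−λT) = (B₀·e^(rT)/D − 0.2)/(1 − 0.2) = (120.1684·1.313532/214.3430 − 0.2)/0.8 = 0.67051692
λ = −ln(0.67051692)/3.8960 = 0.102594

B0=120.1684 lambda=0.1026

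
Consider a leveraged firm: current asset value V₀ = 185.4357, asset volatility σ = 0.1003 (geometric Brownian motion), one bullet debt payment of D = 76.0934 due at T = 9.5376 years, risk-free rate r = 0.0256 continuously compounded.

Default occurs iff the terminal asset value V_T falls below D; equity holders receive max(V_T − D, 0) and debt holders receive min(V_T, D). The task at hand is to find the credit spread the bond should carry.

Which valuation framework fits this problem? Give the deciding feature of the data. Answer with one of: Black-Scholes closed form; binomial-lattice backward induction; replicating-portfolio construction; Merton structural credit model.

framework: Merton structural credit model

Key observation: the data describe a firm's assets (V₀ = 185.4357, GBM) and a single zero-coupon debt of face 76.0934, so credit quantities follow from equity-as-call in the structural model.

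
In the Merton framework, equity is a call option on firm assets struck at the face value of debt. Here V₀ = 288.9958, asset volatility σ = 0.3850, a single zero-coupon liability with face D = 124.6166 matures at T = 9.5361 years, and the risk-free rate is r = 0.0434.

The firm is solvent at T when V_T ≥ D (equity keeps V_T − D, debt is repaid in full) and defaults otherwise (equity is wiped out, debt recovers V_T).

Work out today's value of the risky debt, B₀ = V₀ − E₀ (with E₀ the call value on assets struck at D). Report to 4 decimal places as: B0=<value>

B0=70.1225

Equity is a call on the firm's assets struck at D = 124.6166:
d₁ = [ln(V₀/D) + (r + σ²/2)T] / (σ√T)
   = [ln(288.9958/124.6166) + (0.0434 + 0.5·0.3850²)·9.5361] / (0.3850·√9.5361)
   = [0.841170 + 1.120611] / 1.188902 = 1.650078
d₂ = d₁ − σ√T = 1.650078 − 1.188902 = 0.461176
N(d₁) = 0.950537,  N(d₂) = 0.677664,  e^(−rT) = 0.661089
E₀ = V₀·N(d₁) − D·e^(−rT)·N(d₂)
   = 288.9958·0.950537 − 124.6166·0.661089·0.677664 = 218.873309
B₀ = V₀ − E₀ = 288.9958 − 218.873309 = 70.122491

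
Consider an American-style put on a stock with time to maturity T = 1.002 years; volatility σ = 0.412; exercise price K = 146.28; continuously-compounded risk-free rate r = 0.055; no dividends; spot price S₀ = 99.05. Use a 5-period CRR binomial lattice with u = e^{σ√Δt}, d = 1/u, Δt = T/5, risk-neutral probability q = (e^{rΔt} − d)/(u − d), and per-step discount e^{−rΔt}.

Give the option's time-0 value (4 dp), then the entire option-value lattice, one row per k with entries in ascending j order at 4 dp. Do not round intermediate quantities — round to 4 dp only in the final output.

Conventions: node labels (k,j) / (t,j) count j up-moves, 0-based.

price = 48.5593
tree:
48.5593
63.9127 33.2961
77.7856 47.3385 19.0818
89.3219 63.9127 30.7455 7.0789
98.9152 77.7856 47.2300 13.8680 0.0000
106.8927 89.3219 63.9127 27.1684 0.0000 0.0000

Δt=0.20040, u=1.20254, d=0.83157, q=0.48390, disc=e^(-rΔt)=0.98904
k=5 terminal: V=max(K-S,0) → 106.8927 89.3219 63.9127 27.1684 0.0000 0.0000
k=4: j=0 S=47.3648 intr=98.9152 cont=97.3117 V=98.9152[EX]; j=1 S=68.4944 intr=77.7856 cont=76.1821 V=77.7856[EX]; j=2 S=99.0500 intr=47.2300 cont=45.6266 V=47.2300[EX]; j=3 S=143.2365 intr=3.0435 cont=13.8680 V=13.8680[hold]; j=4 S=207.1347 intr=0.0000 cont=0.0000 V=0.0000[hold]
k=3: j=0 S=56.9581 intr=89.3219 cont=87.7184 V=89.3219[EX]; j=1 S=82.3673 intr=63.9127 cont=62.3092 V=63.9127[EX]; j=2 S=119.1116 intr=27.1684 cont=30.7455 V=30.7455[hold]; j=3 S=172.2476 intr=0.0000 cont=7.0789 V=7.0789[hold]
k=2: j=0 S=68.4944 intr=77.7856 cont=76.1821 V=77.7856[EX]; j=1 S=99.0500 intr=47.2300 cont=47.3385 V=47.3385[hold]; j=2 S=143.2365 intr=3.0435 cont=19.0818 V=19.0818[hold]
k=1: j=0 S=82.3673 intr=63.9127 cont=62.3612 V=63.9127[EX]; j=1 S=119.1116 intr=27.1684 cont=33.2961 V=33.2961[hold]
k=0: j=0 S=99.0500 intr=47.2300 cont=48.5593 V=48.5593[hold]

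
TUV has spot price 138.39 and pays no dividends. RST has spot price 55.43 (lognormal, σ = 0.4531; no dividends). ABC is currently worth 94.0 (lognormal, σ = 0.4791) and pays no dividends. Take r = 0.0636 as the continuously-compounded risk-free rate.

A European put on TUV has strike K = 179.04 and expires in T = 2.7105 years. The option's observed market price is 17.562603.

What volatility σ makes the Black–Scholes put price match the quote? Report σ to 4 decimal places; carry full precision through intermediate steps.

sigma = 0.1083

At σ = 0.1083 the Black–Scholes value reproduces the quote:
σ√T = 0.1083·√2.7105 = 0.178301
d₁ = (ln(S/K) + (r+σ²/2)T) / (σ√T) = (ln(138.39/179.04) + (0.0636+0.1083²/2)·2.7105) / 0.178301 = (-0.257533 + 0.188283) / 0.178301 = -0.388389
d₂ = d₁ − σ√T = -0.388389 − 0.178301 = -0.566690
e^{−rT} = 0.841653
N(−d₁) = 0.651136,  N(−d₂) = 0.714538
V = K·e^{−rT}·N(−d₂) − S·N(−d₁) = 107.673310 − 90.110707 = 17.562603 (matching the quote); vega is positive throughout, so no other σ reproduces this price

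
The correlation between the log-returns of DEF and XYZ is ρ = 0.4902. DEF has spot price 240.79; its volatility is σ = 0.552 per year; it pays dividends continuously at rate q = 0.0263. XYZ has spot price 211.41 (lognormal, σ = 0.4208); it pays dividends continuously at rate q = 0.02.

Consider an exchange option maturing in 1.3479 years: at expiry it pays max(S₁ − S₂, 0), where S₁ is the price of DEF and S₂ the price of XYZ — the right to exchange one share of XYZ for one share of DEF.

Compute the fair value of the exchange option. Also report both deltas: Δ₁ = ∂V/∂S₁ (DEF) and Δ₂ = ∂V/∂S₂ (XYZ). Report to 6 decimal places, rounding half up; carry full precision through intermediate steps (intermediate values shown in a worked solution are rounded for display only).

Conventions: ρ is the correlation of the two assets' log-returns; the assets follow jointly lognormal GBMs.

σ_eff = √(σ₁² + σ₂² − 2ρσ₁σ₂) = √(0.552² + 0.4208² − 2·0.4902·0.552·0.4208) = 0.504032
d₁ = (ln(S₁/S₂) + (q₂ − q₁ + σ_eff²/2)T) / (σ_eff√T) = (ln(240.79/211.41) + (0.02 − 0.0263 + 0.127024)·1.3479) / 0.585176 = 0.500447
d₂ = d₁ − σ_eff√T = 0.500447 − 0.585176 = -0.084729
N(d₁) = 0.691620,  N(d₂) = 0.466238
V = S₁·e^{−q₁T}·N(d₁) − S₂·e^{−q₂T}·N(d₂) = 160.734911 − 95.945769 = 64.789142
Key observation: no risk-free rate is needed — with the second asset as numeraire the exchange option is a call on the ratio S₁/S₂, and r cancels out of the value.
Δ₁ = e^{−q₁T}·N(d₁) = 0.667532;  Δ₂ = −e^{−q₂T}·N(d₂) = -0.453837

exchange price = 64.789142
Δ1 = 0.667532
Δ2 = -0.453837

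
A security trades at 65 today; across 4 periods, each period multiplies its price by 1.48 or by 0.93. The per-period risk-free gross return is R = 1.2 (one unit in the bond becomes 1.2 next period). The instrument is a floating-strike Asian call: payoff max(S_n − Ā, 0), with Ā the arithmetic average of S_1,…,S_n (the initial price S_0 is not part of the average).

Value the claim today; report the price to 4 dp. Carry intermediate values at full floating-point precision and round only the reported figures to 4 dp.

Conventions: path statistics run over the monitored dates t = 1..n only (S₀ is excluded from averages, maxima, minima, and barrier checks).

Set p* = 0.4909 (from d < R < u); the path-dependent value is the discounted p*-expectation over all price paths.
Enumerate all 2^4 = 16 price paths (U = up ×1.48, D = down ×0.93); each path with k up-moves has probability p*^k·(1−p*)^(4−k).
DDDD: Ā=54.3938, payoff=0.0000, prob=0.067171
UDDD: Ā=86.5621, payoff=0.0000, prob=0.064772
DUDD: Ā=77.6246, payoff=0.0000, prob=0.064772
UUDD: Ā=123.5317, payoff=0.0000, prob=0.062459
DDUD: Ā=69.3128, payoff=8.0664, prob=0.064772
UDUD: Ā=110.3042, payoff=12.8368, prob=0.062459
DUUD: Ā=101.3667, payoff=21.7743, prob=0.062459
UUUD: Ā=161.3147, payoff=34.6516, prob=0.060228
DDDU: Ā=61.5827, payoff=15.7964, prob=0.064772
UDDU: Ā=98.0026, payoff=25.1384, prob=0.062459
DUDU: Ā=89.0651, payoff=34.0759, prob=0.062459
UUDU: Ā=141.7380, payoff=54.2283, prob=0.060228
DDUU: Ā=80.7532, payoff=42.3878, prob=0.062459
UDUU: Ā=128.5105, payoff=67.4558, prob=0.060228
DUUU: Ā=119.5730, payoff=76.3933, prob=0.060228
UUUU: Ā=190.2882, payoff=121.5722, prob=0.058077
Price = Σ prob·payoff / R^4 = 31.130704 / 2.073600 = 15.0129

price = 15.0129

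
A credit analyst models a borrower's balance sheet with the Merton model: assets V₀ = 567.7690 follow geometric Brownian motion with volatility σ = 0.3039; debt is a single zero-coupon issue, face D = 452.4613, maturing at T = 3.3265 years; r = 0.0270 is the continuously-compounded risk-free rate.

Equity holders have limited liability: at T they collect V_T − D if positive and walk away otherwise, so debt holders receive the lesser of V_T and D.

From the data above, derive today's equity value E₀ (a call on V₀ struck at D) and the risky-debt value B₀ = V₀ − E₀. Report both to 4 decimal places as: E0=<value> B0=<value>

E0=200.6521 B0=367.1169

Work the structural quantities from V₀ = 567.7690 against face 452.4613:
d₁ = [ln(V₀/D) + (r + σ²/2)T] / (σ√T)
   = [ln(567.7690/452.4613) + (0.0270 + 0.5·0.3039²)·3.3265] / (0.3039·√3.3265)
   = [0.227012 + 0.243425] / 0.554274 = 0.848746
d₂ = d₁ − σ√T = 0.848746 − 0.554274 = 0.294472
N(d₁) = 0.801989,  N(d₂) = 0.615801,  e^(−rT) = 0.914100
E₀ = V₀·N(d₁) − D·e^(−rT)·N(d₂)
   = 567.7690·0.801989 − 452.4613·0.914100·0.615801 = 200.652060
B₀ = V₀ − E₀ = 567.7690 − 200.652060 = 367.116940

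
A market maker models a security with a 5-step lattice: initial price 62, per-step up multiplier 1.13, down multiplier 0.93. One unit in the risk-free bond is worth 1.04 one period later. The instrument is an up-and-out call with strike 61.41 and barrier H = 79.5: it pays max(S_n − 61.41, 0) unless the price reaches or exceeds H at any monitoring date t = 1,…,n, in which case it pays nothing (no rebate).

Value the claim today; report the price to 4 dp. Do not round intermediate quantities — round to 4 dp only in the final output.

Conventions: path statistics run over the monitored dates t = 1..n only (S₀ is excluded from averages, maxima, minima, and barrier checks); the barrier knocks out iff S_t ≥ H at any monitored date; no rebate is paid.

price = 3.1665

No-arbitrage gives p* = (R−d)/(u−d) = 0.5500: enumerate every path, weight its payoff by its p*-probability, and discount by R^5.
Enumerate all 2^5 = 32 price paths (U = up ×1.13, D = down ×0.93); each path with k up-moves has probability p*^k·(1−p*)^(5−k).
DDDDD: M=57.6600, payoff=0.0000, prob=0.018453
UDDDD: M=70.0600, payoff=0.0000, prob=0.022553
DUDDD: M=65.1558, payoff=0.0000, prob=0.022553
UUDDD: M=79.1678, payoff=2.2692, prob=0.027565
DDUDD: M=60.5949, payoff=0.0000, prob=0.022553
UDUDD: M=73.6261, payoff=2.2692, prob=0.027565
DUUDD: M=73.6261, payoff=2.2692, prob=0.027565
UUUDD: M=89.4596, payoff=0.0000, prob=0.033691
DDDUD: M=57.6600, payoff=0.0000, prob=0.022553
UDDUD: M=70.0600, payoff=2.2692, prob=0.027565
DUDUD: M=68.4722, payoff=2.2692, prob=0.027565
UUDUD: M=83.1974, payoff=0.0000, prob=0.033691
DDUUD: M=68.4722, payoff=2.2692, prob=0.027565
UDUUD: M=83.1974, payoff=0.0000, prob=0.033691
DUUUD: M=83.1974, payoff=0.0000, prob=0.033691
UUUUD: M=101.0894, payoff=0.0000, prob=0.041178
DDDDU: M=57.6600, payoff=0.0000, prob=0.022553
UDDDU: M=70.0600, payoff=2.2692, prob=0.027565
DUDDU: M=65.1558, payoff=2.2692, prob=0.027565
UUDDU: M=79.1678, payoff=15.9636, prob=0.033691
DDUDU: M=63.6792, payoff=2.2692, prob=0.027565
UDUDU: M=77.3736, payoff=15.9636, prob=0.033691
DUUDU: M=77.3736, payoff=15.9636, prob=0.033691
UUUDU: M=94.0131, payoff=0.0000, prob=0.041178
DDDUU: M=63.6792, payoff=2.2692, prob=0.027565
UDDUU: M=77.3736, payoff=15.9636, prob=0.033691
DUDUU: M=77.3736, payoff=15.9636, prob=0.033691
UUDUU: M=94.0131, payoff=0.0000, prob=0.041178
DDUUU: M=77.3736, payoff=15.9636, prob=0.033691
UDUUU: M=94.0131, payoff=0.0000, prob=0.041178
DUUUU: M=94.0131, payoff=0.0000, prob=0.041178
UUUUU: M=114.2310, payoff=0.0000, prob=0.050328
Price = Σ prob·payoff / R^5 = 3.852481 / 1.216653 = 3.1665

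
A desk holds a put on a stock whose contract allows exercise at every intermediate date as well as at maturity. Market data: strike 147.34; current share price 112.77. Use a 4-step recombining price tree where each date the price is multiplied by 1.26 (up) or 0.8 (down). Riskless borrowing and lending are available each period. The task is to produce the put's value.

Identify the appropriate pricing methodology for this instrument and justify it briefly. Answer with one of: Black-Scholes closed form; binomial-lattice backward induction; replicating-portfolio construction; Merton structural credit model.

framework: binomial-lattice backward induction

Key observation: an American put (K = 147.34, S₀ = 112.77) on a 4-date tree has no closed form — the optimal stopping decision is embedded and must be resolved recursively from expiry.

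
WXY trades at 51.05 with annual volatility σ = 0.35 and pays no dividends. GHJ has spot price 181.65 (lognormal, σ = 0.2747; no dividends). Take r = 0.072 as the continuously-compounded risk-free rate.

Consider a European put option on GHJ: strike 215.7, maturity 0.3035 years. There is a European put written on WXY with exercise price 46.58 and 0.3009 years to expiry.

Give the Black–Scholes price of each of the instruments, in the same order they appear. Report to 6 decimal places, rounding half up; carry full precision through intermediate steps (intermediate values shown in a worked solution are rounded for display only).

price(GHJ put K=215.7) = 31.894922
price(WXY put K=46.58) = 1.583439

[GHJ put K=215.7]
σ√T = 0.2747·√0.3035 = 0.151335
d₁ = (ln(S/K) + (r+σ²/2)T) / (σ√T) = (ln(181.65/215.7) + (0.072+0.2747²/2)·0.3035) / 0.151335 = (-0.171807 + 0.033303) / 0.151335 = -0.915216
d₂ = d₁ − σ√T = -0.915216 − 0.151335 = -1.066550
e^{−rT} = 0.978385
N(−d₁) = 0.819961,  N(−d₂) = 0.856912
price = K·e^{−rT}·N(−d₂) − S·N(−d₁) = 180.840800 − 148.945878 = 31.894922
[WXY put K=46.58]
σ√T = 0.35·√0.3009 = 0.191990
d₁ = (ln(S/K) + (r+σ²/2)T) / (σ√T) = (ln(51.05/46.58) + (0.072+0.35²/2)·0.3009) / 0.191990 = (0.091634 + 0.040095) / 0.191990 = 0.686125
d₂ = d₁ − σ√T = 0.686125 − 0.191990 = 0.494134
e^{−rT} = 0.978568
N(−d₁) = 0.246317,  N(−d₂) = 0.310606
price = K·e^{−rT}·N(−d₂) − S·N(−d₁) = 14.157937 − 12.574498 = 1.583439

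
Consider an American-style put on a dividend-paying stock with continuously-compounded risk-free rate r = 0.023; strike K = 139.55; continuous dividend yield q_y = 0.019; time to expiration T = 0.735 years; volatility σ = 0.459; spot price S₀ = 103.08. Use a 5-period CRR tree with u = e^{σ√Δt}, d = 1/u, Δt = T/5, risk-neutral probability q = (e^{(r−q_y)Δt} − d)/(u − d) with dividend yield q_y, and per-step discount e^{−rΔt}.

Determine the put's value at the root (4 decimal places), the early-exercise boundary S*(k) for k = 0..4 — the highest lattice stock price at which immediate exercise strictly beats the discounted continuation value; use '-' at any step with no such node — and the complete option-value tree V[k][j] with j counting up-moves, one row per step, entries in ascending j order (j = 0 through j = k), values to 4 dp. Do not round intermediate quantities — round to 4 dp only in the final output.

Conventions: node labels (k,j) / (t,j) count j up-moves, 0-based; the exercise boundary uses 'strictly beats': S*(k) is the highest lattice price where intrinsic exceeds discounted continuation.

Δt=0.14700, u=1.19242, d=0.83863, q=0.45778, disc=e^(-rΔt)=0.99662
k=5 terminal: V=max(K-S,0) → 96.7906 78.7521 53.1038 16.6355 0.0000 0.0000
k=4: j=0 S=50.9871 intr=88.5629 cont=88.2341 V=88.5629[EX]; j=1 S=72.4965 intr=67.0535 cont=66.7846 V=67.0535[EX]; j=2 S=103.0800 intr=36.4700 cont=36.2865 V=36.4700[EX]; j=3 S=146.5654 intr=0.0000 cont=8.9897 V=8.9897[hold]; j=4 S=208.3956 intr=0.0000 cont=0.0000 V=0.0000[hold]  S*(4)=103.0800
k=3: j=0 S=60.7979 intr=78.7521 cont=78.4506 V=78.7521[EX]; j=1 S=86.4462 intr=53.1038 cont=52.8739 V=53.1038[EX]; j=2 S=122.9145 intr=16.6355 cont=23.8094 V=23.8094[hold]; j=3 S=174.7673 intr=0.0000 cont=4.8579 V=4.8579[hold]  S*(3)=86.4462
k=2: j=0 S=72.4965 intr=67.0535 cont=66.7846 V=67.0535[EX]; j=1 S=103.0800 intr=36.4700 cont=39.5595 V=39.5595[hold]; j=2 S=146.5654 intr=0.0000 cont=15.0827 V=15.0827[hold]  S*(2)=72.4965
k=1: j=0 S=86.4462 intr=53.1038 cont=54.2834 V=54.2834[hold]; j=1 S=122.9145 intr=16.6355 cont=28.2588 V=28.2588[hold]  S*(1)=-
k=0: j=0 S=103.0800 intr=36.4700 cont=42.2269 V=42.2269[hold]  S*(0)=-

price = 42.2269
boundary = - - 72.4965 86.4462 103.0800
tree:
42.2269
54.2834 28.2588
67.0535 39.5595 15.0827
78.7521 53.1038 23.8094 4.8579
88.5629 67.0535 36.4700 8.9897 0.0000
96.7906 78.7521 53.1038 16.6355 0.0000 0.0000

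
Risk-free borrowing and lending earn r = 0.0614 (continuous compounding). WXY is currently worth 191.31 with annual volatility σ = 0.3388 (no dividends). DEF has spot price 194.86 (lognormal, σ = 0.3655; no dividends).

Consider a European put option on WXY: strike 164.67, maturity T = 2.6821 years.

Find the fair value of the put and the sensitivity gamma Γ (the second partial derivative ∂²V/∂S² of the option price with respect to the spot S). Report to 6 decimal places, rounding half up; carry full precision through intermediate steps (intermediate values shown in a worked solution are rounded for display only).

price = 15.809770
Γ = 0.002631

σ√T = 0.3388·√2.6821 = 0.554857
d₁ = (ln(S/K) + (r+σ²/2)T) / (σ√T) = (ln(191.31/164.67) + (0.0614+0.3388²/2)·2.6821) / 0.554857 = (0.149952 + 0.318614) / 0.554857 = 0.844480
d₂ = d₁ − σ√T = 0.844480 − 0.554857 = 0.289624
e^{−rT} = 0.848164
N(−d₁) = 0.199201,  N(−d₂) = 0.386052
Put price V = K·e^{−rT}·N(−d₂) − S·N(−d₁) = 53.918822 − 38.109052 = 15.809770
φ(d₁) = (1/√(2π))·e^{−d₁²/2} = 0.279288
Γ = φ(d₁) / (S·σ·√T) = 0.002631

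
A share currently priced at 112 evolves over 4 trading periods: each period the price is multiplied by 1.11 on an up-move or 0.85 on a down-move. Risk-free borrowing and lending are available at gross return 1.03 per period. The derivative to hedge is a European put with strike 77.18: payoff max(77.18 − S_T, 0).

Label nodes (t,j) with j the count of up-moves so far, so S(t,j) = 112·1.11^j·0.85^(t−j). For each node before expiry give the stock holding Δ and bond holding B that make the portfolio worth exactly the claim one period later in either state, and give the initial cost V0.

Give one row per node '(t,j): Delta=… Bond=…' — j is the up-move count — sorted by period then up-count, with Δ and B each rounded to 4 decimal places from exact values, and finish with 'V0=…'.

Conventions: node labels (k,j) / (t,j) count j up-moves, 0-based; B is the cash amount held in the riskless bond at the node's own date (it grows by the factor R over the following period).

(0,0): Delta=-0.0215 Bond=2.6181
(1,0): Delta=-0.0780 Bond=8.0718
(1,1): Delta=-0.0023 Bond=0.3077
(2,0): Delta=-0.2805 Bond=24.7023
(2,1): Delta=-0.0090 Bond=1.0302
(2,2): Delta=0.0000 Bond=0.0000
(3,0): Delta=-1.0000 Bond=74.9320
(3,1): Delta=-0.0356 Bond=3.4485
(3,2): Delta=0.0000 Bond=0.0000
(3,3): Delta=0.0000 Bond=0.0000
V0=0.2087

Under the risk-neutral measure, an up-move has probability p* = (R−d)/(u−d) = 0.6923 and values discount at R = 1.03.
Payoffs at expiry: V(4,0)=18.7153, V(4,1)=0.8320, V(4,2)=0.0000, V(4,3)=0.0000, V(4,4)=0.0000
Node (3,0) S=68.7820: V=(p*·0.8320+(1−p*)·18.7153)/1.03=6.1500; Δ=(0.8320−18.7153)/(76.3480−58.4647)=-1.0000; B=V−Δ·S=74.9320
Node (3,1) S=89.8212: V=(p*·0.0000+(1−p*)·0.8320)/1.03=0.2485; Δ=(0.0000−0.8320)/(99.7015−76.3480)=-0.0356; B=V−Δ·S=3.4485
Node (3,2) S=117.2959: V=(p*·0.0000+(1−p*)·0.0000)/1.03=0.0000; Δ=(0.0000−0.0000)/(130.1985−99.7015)=0.0000; B=V−Δ·S=0.0000
Node (3,3) S=153.1747: V=(p*·0.0000+(1−p*)·0.0000)/1.03=0.0000; Δ=(0.0000−0.0000)/(170.0239−130.1985)=0.0000; B=V−Δ·S=0.0000
Node (2,0) S=80.9200: V=(p*·0.2485+(1−p*)·6.1500)/1.03=2.0043; Δ=(0.2485−6.1500)/(89.8212−68.7820)=-0.2805; B=V−Δ·S=24.7023
Node (2,1) S=105.6720: V=(p*·0.0000+(1−p*)·0.2485)/1.03=0.0742; Δ=(0.0000−0.2485)/(117.2959−89.8212)=-0.0090; B=V−Δ·S=1.0302
Node (2,2) S=137.9952: V=(p*·0.0000+(1−p*)·0.0000)/1.03=0.0000; Δ=(0.0000−0.0000)/(153.1747−117.2959)=0.0000; B=V−Δ·S=0.0000
Node (1,0) S=95.2000: V=(p*·0.0742+(1−p*)·2.0043)/1.03=0.6486; Δ=(0.0742−2.0043)/(105.6720−80.9200)=-0.0780; B=V−Δ·S=8.0718
Node (1,1) S=124.3200: V=(p*·0.0000+(1−p*)·0.0742)/1.03=0.0222; Δ=(0.0000−0.0742)/(137.9952−105.6720)=-0.0023; B=V−Δ·S=0.3077
Node (0,0) S=112.0000: V=(p*·0.0222+(1−p*)·0.6486)/1.03=0.2087; Δ=(0.0222−0.6486)/(124.3200−95.2000)=-0.0215; B=V−Δ·S=2.6181
Verification: the root portfolio costs Δ(0,0)·S0 + B(0,0) = 0.2087, matching V0.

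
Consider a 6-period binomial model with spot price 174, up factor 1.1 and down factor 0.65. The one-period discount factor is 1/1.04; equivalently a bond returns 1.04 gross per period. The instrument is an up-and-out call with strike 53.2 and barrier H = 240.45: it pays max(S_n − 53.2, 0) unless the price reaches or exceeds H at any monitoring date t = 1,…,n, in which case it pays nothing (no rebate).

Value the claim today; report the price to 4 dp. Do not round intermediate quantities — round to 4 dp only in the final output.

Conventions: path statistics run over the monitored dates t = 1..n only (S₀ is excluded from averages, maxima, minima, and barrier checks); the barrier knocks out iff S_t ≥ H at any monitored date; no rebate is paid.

price = 32.8694

No-arbitrage gives p* = (R−d)/(u−d) = 0.8667: enumerate every path, weight its payoff by its p*-probability, and discount by R^6.
Enumerate all 2^6 = 64 price paths (U = up ×1.1, D = down ×0.65); each path with k up-moves has probability p*^k·(1−p*)^(6−k).
DDDDDD: M=113.1000, payoff=0.0000, prob=0.000006
UDDDDD: M=191.4000, payoff=0.0000, prob=0.000037
DUDDDD: M=124.4100, payoff=0.0000, prob=0.000037
UUDDDD: M=210.5400, payoff=0.0000, prob=0.000237
DDUDDD: M=113.1000, payoff=0.0000, prob=0.000037
UDUDDD: M=191.4000, payoff=0.0000, prob=0.000237
DUUDDD: M=136.8510, payoff=0.0000, prob=0.000237
UUUDDD: M=231.5940, payoff=10.4015, prob=0.001543
DDDUDD: M=113.1000, payoff=0.0000, prob=0.000037
UDDUDD: M=191.4000, payoff=0.0000, prob=0.000237
DUDUDD: M=124.4100, payoff=0.0000, prob=0.000237
UUDUDD: M=210.5400, payoff=10.4015, prob=0.001543
DDUUDD: M=113.1000, payoff=0.0000, prob=0.000237
UDUUDD: M=191.4000, payoff=10.4015, prob=0.001543
DUUUDD: M=150.5361, payoff=10.4015, prob=0.001543
UUUUDD: M=254.7534, payoff=0.0000, prob=0.010030
DDDDUD: M=113.1000, payoff=0.0000, prob=0.000037
UDDDUD: M=191.4000, payoff=0.0000, prob=0.000237
DUDDUD: M=124.4100, payoff=0.0000, prob=0.000237
UUDDUD: M=210.5400, payoff=10.4015, prob=0.001543
DDUDUD: M=113.1000, payoff=0.0000, prob=0.000237
UDUDUD: M=191.4000, payoff=10.4015, prob=0.001543
DUUDUD: M=136.8510, payoff=10.4015, prob=0.001543
UUUDUD: M=231.5940, payoff=54.4333, prob=0.010030
DDDUUD: M=113.1000, payoff=0.0000, prob=0.000237
UDDUUD: M=191.4000, payoff=10.4015, prob=0.001543
DUDUUD: M=124.4100, payoff=10.4015, prob=0.001543
UUDUUD: M=210.5400, payoff=54.4333, prob=0.010030
DDUUUD: M=113.1000, payoff=10.4015, prob=0.001543
UDUUUD: M=191.4000, payoff=54.4333, prob=0.010030
DUUUUD: M=165.5897, payoff=54.4333, prob=0.010030
UUUUUD: M=280.2287, payoff=0.0000, prob=0.065193
DDDDDU: M=113.1000, payoff=0.0000, prob=0.000037
UDDDDU: M=191.4000, payoff=0.0000, prob=0.000237
DUDDDU: M=124.4100, payoff=0.0000, prob=0.000237
UUDDDU: M=210.5400, payoff=10.4015, prob=0.001543
DDUDDU: M=113.1000, payoff=0.0000, prob=0.000237
UDUDDU: M=191.4000, payoff=10.4015, prob=0.001543
DUUDDU: M=136.8510, payoff=10.4015, prob=0.001543
UUUDDU: M=231.5940, payoff=54.4333, prob=0.010030
DDDUDU: M=113.1000, payoff=0.0000, prob=0.000237
UDDUDU: M=191.4000, payoff=10.4015, prob=0.001543
DUDUDU: M=124.4100, payoff=10.4015, prob=0.001543
UUDUDU: M=210.5400, payoff=54.4333, prob=0.010030
DDUUDU: M=113.1000, payoff=10.4015, prob=0.001543
UDUUDU: M=191.4000, payoff=54.4333, prob=0.010030
DUUUDU: M=150.5361, payoff=54.4333, prob=0.010030
UUUUDU: M=254.7534, payoff=0.0000, prob=0.065193
DDDDUU: M=113.1000, payoff=0.0000, prob=0.000237
UDDDUU: M=191.4000, payoff=10.4015, prob=0.001543
DUDDUU: M=124.4100, payoff=10.4015, prob=0.001543
UUDDUU: M=210.5400, payoff=54.4333, prob=0.010030
DDUDUU: M=113.1000, payoff=10.4015, prob=0.001543
UDUDUU: M=191.4000, payoff=54.4333, prob=0.010030
DUUDUU: M=136.8510, payoff=54.4333, prob=0.010030
UUUDUU: M=231.5940, payoff=128.9487, prob=0.065193
DDDUUU: M=113.1000, payoff=10.4015, prob=0.001543
UDDUUU: M=191.4000, payoff=54.4333, prob=0.010030
DUDUUU: M=124.4100, payoff=54.4333, prob=0.010030
UUDUUU: M=210.5400, payoff=128.9487, prob=0.065193
DDUUUU: M=113.1000, payoff=54.4333, prob=0.010030
UDUUUU: M=191.4000, payoff=128.9487, prob=0.065193
DUUUUU: M=182.1487, payoff=128.9487, prob=0.065193
UUUUUU: M=308.2516, payoff=0.0000, prob=0.423753
Price = Σ prob·payoff / R^6 = 41.590324 / 1.265319 = 32.8694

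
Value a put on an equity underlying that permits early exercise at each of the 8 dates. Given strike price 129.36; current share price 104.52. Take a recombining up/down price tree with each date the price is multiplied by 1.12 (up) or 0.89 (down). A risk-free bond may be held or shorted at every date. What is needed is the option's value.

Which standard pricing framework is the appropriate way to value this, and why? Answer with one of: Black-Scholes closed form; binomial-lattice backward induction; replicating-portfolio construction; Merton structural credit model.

framework: binomial-lattice backward induction

Key observation: the defining feature is the embedded early-exercise option across 8 discrete dates on the spot-104.52 tree; pricing the strike-129.36 put means working backward with an exercise test at every node.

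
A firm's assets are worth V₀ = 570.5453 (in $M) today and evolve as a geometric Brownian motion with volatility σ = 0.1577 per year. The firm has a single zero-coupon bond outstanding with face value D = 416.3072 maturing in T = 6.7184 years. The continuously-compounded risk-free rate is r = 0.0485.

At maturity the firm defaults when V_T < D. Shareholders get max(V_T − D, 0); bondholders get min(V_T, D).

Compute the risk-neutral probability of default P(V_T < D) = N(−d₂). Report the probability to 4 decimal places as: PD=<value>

PD=0.0863

Apply the equity-as-call identities (strike 416.3072, horizon 6.7184 years):
d₁ = [ln(V₀/D) + (r + σ²/2)T] / (σ√T)
   = [ln(570.5453/416.3072) + (0.0485 + 0.5·0.1577²)·6.7184] / (0.1577·√6.7184)
   = [0.315169 + 0.409383] / 0.408756 = 1.772577
d₂ = d₁ − σ√T = 1.772577 − 0.408756 = 1.363821
risk-neutral PD = N(−d₂) = N(-1.363821) = 0.086312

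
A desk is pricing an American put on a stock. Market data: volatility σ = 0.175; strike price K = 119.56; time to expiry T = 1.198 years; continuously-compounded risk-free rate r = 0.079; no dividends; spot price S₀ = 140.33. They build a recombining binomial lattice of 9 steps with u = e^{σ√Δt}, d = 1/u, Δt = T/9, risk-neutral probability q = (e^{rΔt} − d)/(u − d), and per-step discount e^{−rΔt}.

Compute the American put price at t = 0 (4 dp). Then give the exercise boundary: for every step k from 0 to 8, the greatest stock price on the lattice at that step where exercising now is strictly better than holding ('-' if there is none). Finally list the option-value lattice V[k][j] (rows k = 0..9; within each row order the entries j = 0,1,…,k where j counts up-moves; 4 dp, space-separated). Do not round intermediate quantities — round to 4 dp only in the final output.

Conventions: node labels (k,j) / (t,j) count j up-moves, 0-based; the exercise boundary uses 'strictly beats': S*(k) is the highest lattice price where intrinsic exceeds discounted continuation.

Δt=0.13311  u=1.06593  d=0.93815  q=0.56677  discount=0.98954
step 9 (expiry): payoffs max(K−S,0) = 40.5663 29.8069 17.5819 3.6918 0.0000 0.0000 0.0000 0.0000 0.0000 0.0000
step 8: (k=8,j=0): S=84.2017, K−S=35.3583, hold=34.1076 ⇒ V=35.3583 exercise | (k=8,j=1): S=95.6706, K−S=23.8894, hold=22.6388 ⇒ V=23.8894 exercise | (k=8,j=2): S=108.7015, K−S=10.8585, hold=9.6078 ⇒ V=10.8585 exercise | (k=8,j=3): S=123.5074, K−S=0.0000, hold=1.5826 ⇒ V=1.5826 continue | (k=8,j=4): S=140.3300, K−S=0.0000, hold=0.0000 ⇒ V=0.0000 continue | (k=8,j=5): S=159.4439, K−S=0.0000, hold=0.0000 ⇒ V=0.0000 continue | (k=8,j=6): S=181.1613, K−S=0.0000, hold=0.0000 ⇒ V=0.0000 continue | (k=8,j=7): S=205.8367, K−S=0.0000, hold=0.0000 ⇒ V=0.0000 continue | (k=8,j=8): S=233.8730, K−S=0.0000, hold=0.0000 ⇒ V=0.0000 continue  boundary S*=108.7015
step 7: (k=7,j=0): S=89.7531, K−S=29.8069, hold=28.5562 ⇒ V=29.8069 exercise | (k=7,j=1): S=101.9781, K−S=17.5819, hold=16.3312 ⇒ V=17.5819 exercise | (k=7,j=2): S=115.8682, K−S=3.6918, hold=5.5426 ⇒ V=5.5426 continue | (k=7,j=3): S=131.6503, K−S=0.0000, hold=0.6785 ⇒ V=0.6785 continue | (k=7,j=4): S=149.5820, K−S=0.0000, hold=0.0000 ⇒ V=0.0000 continue | (k=7,j=5): S=169.9560, K−S=0.0000, hold=0.0000 ⇒ V=0.0000 continue | (k=7,j=6): S=193.1052, K−S=0.0000, hold=0.0000 ⇒ V=0.0000 continue | (k=7,j=7): S=219.4075, K−S=0.0000, hold=0.0000 ⇒ V=0.0000 continue  boundary S*=101.9781
step 6: (k=6,j=0): S=95.6706, K−S=23.8894, hold=22.6388 ⇒ V=23.8894 exercise | (k=6,j=1): S=108.7015, K−S=10.8585, hold=10.6458 ⇒ V=10.8585 exercise | (k=6,j=2): S=123.5074, K−S=0.0000, hold=2.7566 ⇒ V=2.7566 continue | (k=6,j=3): S=140.3300, K−S=0.0000, hold=0.2909 ⇒ V=0.2909 continue | (k=6,j=4): S=159.4439, K−S=0.0000, hold=0.0000 ⇒ V=0.0000 continue | (k=6,j=5): S=181.1613, K−S=0.0000, hold=0.0000 ⇒ V=0.0000 continue | (k=6,j=6): S=205.8367, K−S=0.0000, hold=0.0000 ⇒ V=0.0000 continue  boundary S*=108.7015
step 5: (k=5,j=0): S=101.9781, K−S=17.5819, hold=16.3312 ⇒ V=17.5819 exercise | (k=5,j=1): S=115.8682, K−S=3.6918, hold=6.2010 ⇒ V=6.2010 continue | (k=5,j=2): S=131.6503, K−S=0.0000, hold=1.3449 ⇒ V=1.3449 continue | (k=5,j=3): S=149.5820, K−S=0.0000, hold=0.1247 ⇒ V=0.1247 continue | (k=5,j=4): S=169.9560, K−S=0.0000, hold=0.0000 ⇒ V=0.0000 continue | (k=5,j=5): S=193.1052, K−S=0.0000, hold=0.0000 ⇒ V=0.0000 continue  boundary S*=101.9781
step 4: (k=4,j=0): S=108.7015, K−S=10.8585, hold=11.0151 ⇒ V=11.0151 continue | (k=4,j=1): S=123.5074, K−S=0.0000, hold=3.4126 ⇒ V=3.4126 continue | (k=4,j=2): S=140.3300, K−S=0.0000, hold=0.6465 ⇒ V=0.6465 continue | (k=4,j=3): S=159.4439, K−S=0.0000, hold=0.0535 ⇒ V=0.0535 continue | (k=4,j=4): S=181.1613, K−S=0.0000, hold=0.0000 ⇒ V=0.0000 continue  boundary S*=-
step 3: (k=3,j=0): S=115.8682, K−S=3.6918, hold=6.6360 ⇒ V=6.6360 continue | (k=3,j=1): S=131.6503, K−S=0.0000, hold=1.8255 ⇒ V=1.8255 continue | (k=3,j=2): S=149.5820, K−S=0.0000, hold=0.3071 ⇒ V=0.3071 continue | (k=3,j=3): S=169.9560, K−S=0.0000, hold=0.0229 ⇒ V=0.0229 continue  boundary S*=-
step 2: (k=2,j=0): S=123.5074, K−S=0.0000, hold=3.8687 ⇒ V=3.8687 continue | (k=2,j=1): S=140.3300, K−S=0.0000, hold=0.9548 ⇒ V=0.9548 continue | (k=2,j=2): S=159.4439, K−S=0.0000, hold=0.1445 ⇒ V=0.1445 continue  boundary S*=-
step 1: (k=1,j=0): S=131.6503, K−S=0.0000, hold=2.1940 ⇒ V=2.1940 continue | (k=1,j=1): S=149.5820, K−S=0.0000, hold=0.4904 ⇒ V=0.4904 continue  boundary S*=-
step 0: (k=0,j=0): S=140.3300, K−S=0.0000, hold=1.2156 ⇒ V=1.2156 continue  boundary S*=-

price = 1.2156
boundary = - - - - - 101.9781 108.7015 101.9781 108.7015
tree:
1.2156
2.1940 0.4904
3.8687 0.9548 0.1445
6.6360 1.8255 0.3071 0.0229
11.0151 3.4126 0.6465 0.0535 0.0000
17.5819 6.2010 1.3449 0.1247 0.0000 0.0000
23.8894 10.8585 2.7566 0.2909 0.0000 0.0000 0.0000
29.8069 17.5819 5.5426 0.6785 0.0000 0.0000 0.0000 0.0000
35.3583 23.8894 10.8585 1.5826 0.0000 0.0000 0.0000 0.0000 0.0000
40.5663 29.8069 17.5819 3.6918 0.0000 0.0000 0.0000 0.0000 0.0000 0.0000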